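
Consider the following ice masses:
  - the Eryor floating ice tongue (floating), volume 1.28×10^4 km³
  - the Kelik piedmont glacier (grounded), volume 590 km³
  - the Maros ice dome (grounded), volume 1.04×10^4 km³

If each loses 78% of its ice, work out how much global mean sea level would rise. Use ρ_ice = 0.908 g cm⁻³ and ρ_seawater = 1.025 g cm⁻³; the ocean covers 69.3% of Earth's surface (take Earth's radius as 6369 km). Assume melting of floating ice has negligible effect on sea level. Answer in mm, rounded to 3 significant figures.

≈ 21.5 mm

The Eryor floating ice tongue is floating and already displaces its own weight of water, so its melt adds essentially nothing to sea level.
Kelik: 0.78 × 590 km³ × (908/1025) = 407.7 km³ of water.
Maros: 0.78 × 1.04×10^4 km³ × (908/1025) = 7186 km³ of water.
Total added water ≈ 7.594×10^12 m³ over 3.53×10^14 m² → Δh = 0.0215 m = 21.5 mm.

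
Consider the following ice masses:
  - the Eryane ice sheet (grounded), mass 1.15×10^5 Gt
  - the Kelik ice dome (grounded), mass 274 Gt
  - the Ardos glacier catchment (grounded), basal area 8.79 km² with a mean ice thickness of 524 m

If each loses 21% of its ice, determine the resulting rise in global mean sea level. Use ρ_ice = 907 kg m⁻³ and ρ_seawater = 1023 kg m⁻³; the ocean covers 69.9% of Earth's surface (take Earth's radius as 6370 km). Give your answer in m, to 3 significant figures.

≈ 0.0664 m

Eryane: 0.21 × 1.15×10^5 Gt = 2.415×10^16 kg; dividing by ρ_w = 1023 kg m⁻³ gives 2.361×10^13 m³ of water.
Kelik: 0.21 × 274 Gt = 5.754×10^13 kg; dividing by ρ_w = 1023 kg m⁻³ gives 5.625×10^10 m³ of water.
Ardos: ice volume = 8.79 km² × 524 m = 4.606 km³; 0.21 × 4.606 × (907/1023) = 0.8576 km³ of water.
Total added water ≈ 2.366×10^13 m³ over 3.56×10^14 m² → Δh = 0.0664 m.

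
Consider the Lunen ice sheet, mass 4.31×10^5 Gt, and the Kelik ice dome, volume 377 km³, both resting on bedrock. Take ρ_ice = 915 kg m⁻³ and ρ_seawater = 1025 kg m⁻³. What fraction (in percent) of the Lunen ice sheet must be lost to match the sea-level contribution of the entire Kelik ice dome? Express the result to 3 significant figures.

≈ 0.0800 %

Equal sea-level rise means equal mass of meltwater, i.e. equal mass of ice lost.
Ice mass of Kelik: 3.450×10^14 kg; ice mass of Lunen: 4.310×10^17 kg.
Fraction required = 3.450×10^14 / 4.310×10^17 = 8.00×10^-4 → 0.0800 %.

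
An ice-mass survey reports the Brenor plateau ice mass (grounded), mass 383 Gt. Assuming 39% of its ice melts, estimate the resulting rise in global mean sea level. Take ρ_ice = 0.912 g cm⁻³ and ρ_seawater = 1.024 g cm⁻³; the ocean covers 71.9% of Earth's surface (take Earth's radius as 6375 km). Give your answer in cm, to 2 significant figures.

≈ 0.040 cm

Brenor: 0.39 × 383 Gt = 1.494×10^14 kg; dividing by ρ_w = 1.024 g cm⁻³ = 1024 kg m⁻³ gives 1.459×10^11 m³ of water.
Spread over 3.67×10^14 m² of ocean, Δh = 1.459×10^11 / 3.67×10^14 = 3.97×10^-4 m = 0.040 cm.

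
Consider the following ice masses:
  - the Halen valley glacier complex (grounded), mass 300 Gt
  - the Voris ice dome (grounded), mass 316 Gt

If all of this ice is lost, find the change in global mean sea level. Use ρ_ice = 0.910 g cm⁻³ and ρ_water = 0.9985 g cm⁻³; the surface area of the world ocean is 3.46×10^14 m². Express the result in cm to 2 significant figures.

≈ 0.18 cm

Halen: 300 Gt = 3.000×10^14 kg; dividing by ρ_w = 0.9985 g cm⁻³ = 998.5 kg m⁻³ gives 3.005×10^11 m³ of water.
Voris: 316 Gt = 3.160×10^14 kg; dividing by ρ_w = 998.5 kg m⁻³ gives 3.165×10^11 m³ of water.
Total added water ≈ 6.169×10^11 m³ over 3.46×10^14 m² → Δh = 1.78×10^-3 m = 0.18 cm.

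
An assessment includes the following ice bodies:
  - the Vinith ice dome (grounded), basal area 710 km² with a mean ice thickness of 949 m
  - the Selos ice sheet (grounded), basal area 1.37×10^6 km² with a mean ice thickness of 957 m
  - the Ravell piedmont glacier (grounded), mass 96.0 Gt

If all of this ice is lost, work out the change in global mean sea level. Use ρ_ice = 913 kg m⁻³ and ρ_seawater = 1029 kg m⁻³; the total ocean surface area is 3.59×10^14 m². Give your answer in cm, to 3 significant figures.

Vinith: ice volume = 710 km² × 949 m = 673.8 km³; 673.8 × (913/1029) = 597.8 km³ of water.
Selos: ice volume = 1.37×10^6 km² × 957 m = 1.311×10^6 km³; 1.311×10^6 × (913/1029) = 1.163×10^6 km³ of water.
Ravell: 96.0 Gt = 9.600×10^13 kg; dividing by ρ_w = 1029 kg m⁻³ gives 9.329×10^10 m³ of water.
Total added water ≈ 1.164×10^15 m³ over 3.59×10^14 m² → Δh = 3.24 m = 324 cm.

≈ 324 cm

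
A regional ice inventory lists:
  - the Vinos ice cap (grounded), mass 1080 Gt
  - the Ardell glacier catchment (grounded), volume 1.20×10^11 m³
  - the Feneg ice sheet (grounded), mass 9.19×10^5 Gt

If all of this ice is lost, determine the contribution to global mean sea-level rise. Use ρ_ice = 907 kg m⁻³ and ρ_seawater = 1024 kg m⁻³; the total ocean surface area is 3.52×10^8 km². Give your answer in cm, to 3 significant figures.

Vinos: 1080 Gt = 1.080×10^15 kg; dividing by ρ_w = 1024 kg m⁻³ gives 1.055×10^12 m³ of water.
Ardell: 1.20×10^11 m³ × (907/1024) = 1.063×10^11 m³ of water.
Feneg: 9.19×10^5 Gt = 9.190×10^17 kg; dividing by ρ_w = 1024 kg m⁻³ gives 8.975×10^14 m³ of water.
Total added water ≈ 8.986×10^14 m³ over 3.52×10^14 m² → Δh = 2.55 m = 255 cm.

≈ 255 cm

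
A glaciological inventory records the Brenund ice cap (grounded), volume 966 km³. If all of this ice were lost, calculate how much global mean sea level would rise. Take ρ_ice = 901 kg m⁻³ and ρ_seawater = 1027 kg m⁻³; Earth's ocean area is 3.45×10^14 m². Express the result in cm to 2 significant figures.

Brenund: 966 km³ × (901/1027) = 847.5 km³ of water.
Spread over 3.45×10^14 m² of ocean, Δh = 8.475×10^11 / 3.45×10^14 = 2.46×10^-3 m = 0.25 cm.

≈ 0.25 cm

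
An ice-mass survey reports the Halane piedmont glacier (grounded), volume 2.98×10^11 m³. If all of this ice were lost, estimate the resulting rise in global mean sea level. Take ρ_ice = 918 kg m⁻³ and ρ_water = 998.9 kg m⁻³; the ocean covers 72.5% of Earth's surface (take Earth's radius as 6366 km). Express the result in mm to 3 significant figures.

Halane: 2.98×10^11 m³ × (918/998.9) = 2.739×10^11 m³ of water.
Spread over 3.69×10^14 m² of ocean, Δh = 2.739×10^11 / 3.69×10^14 = 7.42×10^-4 m = 0.742 mm.

≈ 0.742 mm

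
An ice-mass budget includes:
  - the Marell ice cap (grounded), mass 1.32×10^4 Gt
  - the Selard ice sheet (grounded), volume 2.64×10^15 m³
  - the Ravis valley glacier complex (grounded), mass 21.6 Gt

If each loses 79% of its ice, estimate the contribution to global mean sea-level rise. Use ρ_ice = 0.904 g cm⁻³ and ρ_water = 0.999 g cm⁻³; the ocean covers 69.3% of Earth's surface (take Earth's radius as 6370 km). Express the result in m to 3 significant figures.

Marell: 0.79 × 1.32×10^4 Gt = 1.043×10^16 kg; dividing by ρ_w = 0.999 g cm⁻³ = 999 kg m⁻³ gives 1.044×10^13 m³ of water.
Selard: 0.79 × 2.64×10^15 m³ × (904/999) = 1.887×10^15 m³ of water.
Ravis: 0.79 × 21.6 Gt = 1.706×10^13 kg; dividing by ρ_w = 999 kg m⁻³ gives 1.708×10^10 m³ of water.
Total added water ≈ 1.898×10^15 m³ over 3.53×10^14 m² → Δh = 5.37 m.

≈ 5.37 m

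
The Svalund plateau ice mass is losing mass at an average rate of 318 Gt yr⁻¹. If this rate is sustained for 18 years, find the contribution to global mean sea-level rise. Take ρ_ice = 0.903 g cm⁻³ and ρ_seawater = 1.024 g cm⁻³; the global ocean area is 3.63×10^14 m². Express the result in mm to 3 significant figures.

Total mass lost = 318 Gt/yr × 18 yr = 5724 Gt = 5.724×10^15 kg.
ρ_w = 1.024 g cm⁻³ = 1024 kg m⁻³, so water volume = 5.724×10^15 / 1024 = 5.590×10^12 m³.
Δh = 5.590×10^12 / 3.63×10^14 = 0.0154 m = 15.4 mm.

≈ 15.4 mm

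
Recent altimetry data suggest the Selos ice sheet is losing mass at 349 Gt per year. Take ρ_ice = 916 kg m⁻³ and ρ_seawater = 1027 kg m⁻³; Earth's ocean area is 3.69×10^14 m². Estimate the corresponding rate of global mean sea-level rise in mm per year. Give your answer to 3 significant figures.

ρ_w = 1027 kg m⁻³. Annual water volume added = 349 Gt / ρ_w = 3.490×10^14 kg / 1027 kg m⁻³ = 3.398×10^11 m³.
Δh per year = 3.398×10^11 / 3.69×10^14 = 9.21×10^-4 m = 0.921 mm.

≈ 0.921 mm/yr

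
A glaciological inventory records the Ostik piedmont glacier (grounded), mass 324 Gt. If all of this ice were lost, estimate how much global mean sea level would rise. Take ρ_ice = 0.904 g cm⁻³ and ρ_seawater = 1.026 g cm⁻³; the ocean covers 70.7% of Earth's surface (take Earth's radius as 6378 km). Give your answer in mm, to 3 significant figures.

≈ 0.874 mm

Ostik: 324 Gt = 3.240×10^14 kg; dividing by ρ_w = 1.026 g cm⁻³ = 1026 kg m⁻³ gives 3.158×10^11 m³ of water.
Spread over 3.61×10^14 m² of ocean, Δh = 3.158×10^11 / 3.61×10^14 = 8.74×10^-4 m = 0.874 mm.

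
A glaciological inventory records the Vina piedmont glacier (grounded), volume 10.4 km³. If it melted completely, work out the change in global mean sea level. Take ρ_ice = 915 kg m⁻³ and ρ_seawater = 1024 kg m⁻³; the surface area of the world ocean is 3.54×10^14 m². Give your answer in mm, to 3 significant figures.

Vina: 10.4 km³ × (915/1024) = 9.293 km³ of water.
Spread over 3.54×10^14 m² of ocean, Δh = 9.293×10^9 / 3.54×10^14 = 2.63×10^-5 m = 0.0263 mm.

≈ 0.0263 mm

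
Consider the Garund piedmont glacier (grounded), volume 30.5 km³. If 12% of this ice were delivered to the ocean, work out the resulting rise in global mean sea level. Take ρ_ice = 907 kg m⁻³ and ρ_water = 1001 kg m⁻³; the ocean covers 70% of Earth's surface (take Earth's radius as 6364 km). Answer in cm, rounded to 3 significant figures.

≈ 9.31×10^-4 cm

Garund: 0.12 × 30.5 km³ × (907/1001) = 3.316 km³ of water.
Spread over 3.56×10^14 m² of ocean, Δh = 3.316×10^9 / 3.56×10^14 = 9.31×10^-6 m = 9.31×10^-4 cm.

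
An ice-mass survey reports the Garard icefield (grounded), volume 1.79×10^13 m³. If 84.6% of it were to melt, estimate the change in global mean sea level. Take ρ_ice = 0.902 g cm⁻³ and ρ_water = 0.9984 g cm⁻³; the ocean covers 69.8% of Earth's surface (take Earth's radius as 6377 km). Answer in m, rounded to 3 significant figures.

Garard: 0.846 × 1.79×10^13 m³ × (902/998.4) = 1.368×10^13 m³ of water.
Spread over 3.57×10^14 m² of ocean, Δh = 1.368×10^13 / 3.57×10^14 = 0.0384 m.

≈ 0.0384 m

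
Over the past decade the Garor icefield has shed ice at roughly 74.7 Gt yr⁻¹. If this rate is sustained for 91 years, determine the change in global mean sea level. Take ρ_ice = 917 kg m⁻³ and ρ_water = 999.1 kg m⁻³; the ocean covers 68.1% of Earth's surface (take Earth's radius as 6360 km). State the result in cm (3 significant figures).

Total mass lost = 74.7 Gt/yr × 91 yr = 6798 Gt = 6.798×10^15 kg.
ρ_w = 999.1 kg m⁻³, so water volume = 6.798×10^15 / 999.1 = 6.804×10^12 m³.
Δh = 6.804×10^12 / 3.46×10^14 = 0.0197 m = 1.97 cm.

≈ 1.97 cm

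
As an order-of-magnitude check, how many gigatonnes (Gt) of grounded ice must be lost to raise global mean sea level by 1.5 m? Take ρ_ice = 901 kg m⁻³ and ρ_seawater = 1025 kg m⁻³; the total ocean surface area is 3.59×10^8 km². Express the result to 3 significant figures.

≈ 5.52×10^5 Gt

Required water volume = Δh × A = 1.5 m × 3.59×10^14 m² = 5.385×10^14 m³.
ρ_w = 1025 kg m⁻³, so the mass of water = 5.385×10^14 m³ × 1025 kg m⁻³ = 5.520×10^17 kg = 5.52×10^5 Gt (and the same mass of ice, by conservation).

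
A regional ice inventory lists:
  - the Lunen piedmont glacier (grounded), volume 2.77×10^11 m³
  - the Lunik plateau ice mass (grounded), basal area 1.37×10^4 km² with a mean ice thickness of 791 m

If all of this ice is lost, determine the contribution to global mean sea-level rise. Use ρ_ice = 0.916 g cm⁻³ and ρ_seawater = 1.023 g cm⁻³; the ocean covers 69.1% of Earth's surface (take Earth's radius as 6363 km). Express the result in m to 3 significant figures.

≈ 0.0283 m

Lunen: 2.77×10^11 m³ × (916/1023) = 2.480×10^11 m³ of water.
Lunik: ice volume = 1.37×10^4 km² × 791 m = 1.084×10^4 km³; 1.084×10^4 × (916/1023) = 9703 km³ of water.
Total added water ≈ 9.951×10^12 m³ over 3.52×10^14 m² → Δh = 0.0283 m.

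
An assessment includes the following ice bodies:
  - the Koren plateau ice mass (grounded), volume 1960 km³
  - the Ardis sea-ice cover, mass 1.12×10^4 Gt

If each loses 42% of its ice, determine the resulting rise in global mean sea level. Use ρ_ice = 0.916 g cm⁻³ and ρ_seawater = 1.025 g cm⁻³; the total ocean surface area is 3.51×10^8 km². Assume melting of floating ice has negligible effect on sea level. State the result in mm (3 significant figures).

≈ 2.10 mm

Koren: 0.42 × 1960 km³ × (916/1025) = 735.7 km³ of water.
The Ardis sea-ice cover is floating and already displaces its own weight of water, so its melt adds essentially nothing to sea level.
Total added water ≈ 7.357×10^11 m³ over 3.51×10^14 m² → Δh = 2.10×10^-3 m = 2.10 mm.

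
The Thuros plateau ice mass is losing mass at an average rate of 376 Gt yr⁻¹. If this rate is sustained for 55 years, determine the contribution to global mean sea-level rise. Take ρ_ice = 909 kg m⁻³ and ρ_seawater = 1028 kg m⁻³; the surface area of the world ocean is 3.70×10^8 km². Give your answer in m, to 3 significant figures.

Total mass lost = 376 Gt/yr × 55 yr = 2.068×10^4 Gt = 2.068×10^16 kg.
ρ_w = 1028 kg m⁻³, so water volume = 2.068×10^16 / 1028 = 2.012×10^13 m³.
Δh = 2.012×10^13 / 3.70×10^14 = 0.0544 m.

≈ 0.0544 m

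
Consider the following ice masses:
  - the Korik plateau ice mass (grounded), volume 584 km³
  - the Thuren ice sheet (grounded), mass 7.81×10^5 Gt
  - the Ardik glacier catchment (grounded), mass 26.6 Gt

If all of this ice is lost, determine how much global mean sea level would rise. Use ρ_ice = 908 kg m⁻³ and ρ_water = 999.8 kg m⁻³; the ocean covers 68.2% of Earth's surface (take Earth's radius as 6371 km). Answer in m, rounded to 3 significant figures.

≈ 2.25 m

Korik: 584 km³ × (908/999.8) = 530.4 km³ of water.
Thuren: 7.81×10^5 Gt = 7.810×10^17 kg; dividing by ρ_w = 999.8 kg m⁻³ gives 7.812×10^14 m³ of water.
Ardik: 26.6 Gt = 2.660×10^13 kg; dividing by ρ_w = 999.8 kg m⁻³ gives 2.661×10^10 m³ of water.
Total added water ≈ 7.817×10^14 m³ over 3.48×10^14 m² → Δh = 2.25 m.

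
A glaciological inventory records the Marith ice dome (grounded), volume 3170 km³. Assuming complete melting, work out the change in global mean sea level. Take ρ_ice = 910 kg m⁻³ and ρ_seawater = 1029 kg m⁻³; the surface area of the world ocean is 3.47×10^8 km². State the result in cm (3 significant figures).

Marith: 3170 km³ × (910/1029) = 2803 km³ of water.
Spread over 3.47×10^14 m² of ocean, Δh = 2.803×10^12 / 3.47×10^14 = 8.08×10^-3 m = 0.808 cm.

≈ 0.808 cm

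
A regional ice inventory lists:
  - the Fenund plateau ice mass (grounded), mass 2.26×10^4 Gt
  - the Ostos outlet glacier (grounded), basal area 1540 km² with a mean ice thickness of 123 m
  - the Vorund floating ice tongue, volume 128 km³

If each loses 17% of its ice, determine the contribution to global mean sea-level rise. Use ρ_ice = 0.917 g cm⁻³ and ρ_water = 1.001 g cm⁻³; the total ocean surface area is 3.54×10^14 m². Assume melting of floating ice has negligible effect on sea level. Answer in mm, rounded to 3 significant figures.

≈ 10.9 mm

Fenund: 0.17 × 2.26×10^4 Gt = 3.842×10^15 kg; dividing by ρ_w = 1.001 g cm⁻³ = 1001 kg m⁻³ gives 3.838×10^12 m³ of water.
Ostos: ice volume = 1540 km² × 123 m = 189.4 km³; 0.17 × 189.4 × (917/1001) = 29.50 km³ of water.
The Vorund floating ice tongue is floating and already displaces its own weight of water, so its melt adds essentially nothing to sea level.
Total added water ≈ 3.868×10^12 m³ over 3.54×10^14 m² → Δh = 0.0109 m = 10.9 mm.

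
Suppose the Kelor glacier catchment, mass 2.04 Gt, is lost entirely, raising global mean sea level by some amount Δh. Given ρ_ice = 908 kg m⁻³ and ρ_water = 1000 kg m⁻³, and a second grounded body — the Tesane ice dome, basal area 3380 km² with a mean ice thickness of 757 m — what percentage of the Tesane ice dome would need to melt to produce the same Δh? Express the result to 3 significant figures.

≈ 0.0878 %

Equal sea-level rise means equal mass of meltwater, i.e. equal mass of ice lost.
Ice mass of Kelor: 2.040×10^12 kg; ice mass of Tesane: 2.323×10^15 kg.
Fraction required = 2.040×10^12 / 2.323×10^15 = 8.78×10^-4 → 0.0878 %.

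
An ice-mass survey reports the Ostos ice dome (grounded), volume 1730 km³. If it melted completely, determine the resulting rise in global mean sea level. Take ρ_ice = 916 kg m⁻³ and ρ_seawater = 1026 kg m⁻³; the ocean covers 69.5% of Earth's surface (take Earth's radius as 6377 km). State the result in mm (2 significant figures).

Ostos: 1730 km³ × (916/1026) = 1545 km³ of water.
Spread over 3.55×10^14 m² of ocean, Δh = 1.545×10^12 / 3.55×10^14 = 4.35×10^-3 m = 4.3 mm.

≈ 4.3 mm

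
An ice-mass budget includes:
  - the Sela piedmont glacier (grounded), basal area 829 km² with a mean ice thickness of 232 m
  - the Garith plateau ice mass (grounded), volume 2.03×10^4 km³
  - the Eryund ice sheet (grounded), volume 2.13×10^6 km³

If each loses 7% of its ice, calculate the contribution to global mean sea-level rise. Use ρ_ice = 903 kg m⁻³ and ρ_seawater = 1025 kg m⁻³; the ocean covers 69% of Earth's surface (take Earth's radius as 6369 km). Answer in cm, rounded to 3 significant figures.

Sela: ice volume = 829 km² × 232 m = 192.3 km³; 0.07 × 192.3 × (903/1025) = 11.86 km³ of water.
Garith: 0.07 × 2.03×10^4 km³ × (903/1025) = 1252 km³ of water.
Eryund: 0.07 × 2.13×10^6 km³ × (903/1025) = 1.314×10^5 km³ of water.
Total added water ≈ 1.326×10^14 m³ over 3.52×10^14 m² → Δh = 0.377 m = 37.7 cm.

≈ 37.7 cm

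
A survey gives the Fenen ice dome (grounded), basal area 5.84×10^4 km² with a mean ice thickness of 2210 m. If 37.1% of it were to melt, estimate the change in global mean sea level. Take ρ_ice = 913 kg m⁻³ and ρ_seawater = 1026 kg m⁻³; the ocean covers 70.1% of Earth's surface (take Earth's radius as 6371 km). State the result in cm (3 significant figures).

≈ 11.9 cm

Fenen: ice volume = 5.84×10^4 km² × 2210 m = 1.291×10^5 km³; 0.371 × 1.291×10^5 × (913/1026) = 4.261×10^4 km³ of water.
Spread over 3.58×10^14 m² of ocean, Δh = 4.261×10^13 / 3.58×10^14 = 0.119 m = 11.9 cm.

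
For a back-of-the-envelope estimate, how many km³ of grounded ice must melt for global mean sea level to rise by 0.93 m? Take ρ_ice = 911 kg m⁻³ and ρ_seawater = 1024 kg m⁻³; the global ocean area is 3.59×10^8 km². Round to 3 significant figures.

≈ 3.75×10^5 km³

Required water volume = Δh × A = 0.93 m × 3.59×10^14 m² = 3.339×10^14 m³ = 3.339×10^5 km³.
Ice volume = water volume × ρ_w/ρ_ice = 3.339×10^5 × 1024/911 = 3.75×10^5 km³.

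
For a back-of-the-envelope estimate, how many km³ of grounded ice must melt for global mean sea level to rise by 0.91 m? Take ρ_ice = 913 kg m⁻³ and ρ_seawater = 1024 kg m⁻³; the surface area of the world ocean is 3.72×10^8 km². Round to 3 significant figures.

Required water volume = Δh × A = 0.91 m × 3.72×10^14 m² = 3.385×10^14 m³ = 3.385×10^5 km³.
Ice volume = water volume × ρ_w/ρ_ice = 3.385×10^5 × 1024/913 = 3.80×10^5 km³.

≈ 3.80×10^5 km³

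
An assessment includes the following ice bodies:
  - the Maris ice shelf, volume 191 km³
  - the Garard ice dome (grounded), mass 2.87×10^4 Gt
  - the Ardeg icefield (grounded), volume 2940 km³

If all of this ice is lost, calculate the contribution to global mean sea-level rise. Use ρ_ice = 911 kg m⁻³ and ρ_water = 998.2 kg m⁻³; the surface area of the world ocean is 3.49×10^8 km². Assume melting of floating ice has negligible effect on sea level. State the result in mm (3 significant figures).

≈ 90.1 mm

The Maris ice shelf is floating and already displaces its own weight of water, so its melt adds essentially nothing to sea level.
Garard: 2.87×10^4 Gt = 2.870×10^16 kg; dividing by ρ_w = 998.2 kg m⁻³ gives 2.875×10^13 m³ of water.
Ardeg: 2940 km³ × (911/998.2) = 2683 km³ of water.
Total added water ≈ 3.143×10^13 m³ over 3.49×10^14 m² → Δh = 0.0901 m = 90.1 mm.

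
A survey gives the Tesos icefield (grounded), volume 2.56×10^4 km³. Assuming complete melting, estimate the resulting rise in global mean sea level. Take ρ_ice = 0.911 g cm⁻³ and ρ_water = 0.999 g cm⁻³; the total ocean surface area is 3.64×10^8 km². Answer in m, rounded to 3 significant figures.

Tesos: 2.56×10^4 km³ × (911/999) = 2.334×10^4 km³ of water.
Spread over 3.64×10^14 m² of ocean, Δh = 2.334×10^13 / 3.64×10^14 = 0.0641 m.

≈ 0.0641 m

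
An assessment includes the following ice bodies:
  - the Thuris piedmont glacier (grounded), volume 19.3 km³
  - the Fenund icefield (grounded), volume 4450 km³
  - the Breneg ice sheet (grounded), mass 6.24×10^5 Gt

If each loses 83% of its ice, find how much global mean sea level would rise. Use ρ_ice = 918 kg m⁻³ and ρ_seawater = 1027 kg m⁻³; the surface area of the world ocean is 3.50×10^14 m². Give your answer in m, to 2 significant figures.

Thuris: 0.83 × 19.3 km³ × (918/1027) = 14.32 km³ of water.
Fenund: 0.83 × 4450 km³ × (918/1027) = 3301 km³ of water.
Breneg: 0.83 × 6.24×10^5 Gt = 5.179×10^17 kg; dividing by ρ_w = 1027 kg m⁻³ gives 5.043×10^14 m³ of water.
Total added water ≈ 5.076×10^14 m³ over 3.50×10^14 m² → Δh = 1.45 m.

≈ 1.5 m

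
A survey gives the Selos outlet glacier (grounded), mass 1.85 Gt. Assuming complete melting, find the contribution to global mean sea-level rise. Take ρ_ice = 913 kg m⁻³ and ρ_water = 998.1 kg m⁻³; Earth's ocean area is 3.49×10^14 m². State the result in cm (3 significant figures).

≈ 5.31×10^-4 cm

Selos: 1.85 Gt = 1.850×10^12 kg; dividing by ρ_w = 998.1 kg m⁻³ gives 1.854×10^9 m³ of water.
Spread over 3.49×10^14 m² of ocean, Δh = 1.854×10^9 / 3.49×10^14 = 5.31×10^-6 m = 5.31×10^-4 cm.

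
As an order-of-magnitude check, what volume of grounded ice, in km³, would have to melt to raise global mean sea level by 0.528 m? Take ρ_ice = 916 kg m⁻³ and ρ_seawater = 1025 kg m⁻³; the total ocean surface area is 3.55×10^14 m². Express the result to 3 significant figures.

≈ 2.10×10^5 km³

Required water volume = Δh × A = 0.528 m × 3.55×10^14 m² = 1.874×10^14 m³ = 1.874×10^5 km³.
Ice volume = water volume × ρ_w/ρ_ice = 1.874×10^5 × 1025/916 = 2.10×10^5 km³.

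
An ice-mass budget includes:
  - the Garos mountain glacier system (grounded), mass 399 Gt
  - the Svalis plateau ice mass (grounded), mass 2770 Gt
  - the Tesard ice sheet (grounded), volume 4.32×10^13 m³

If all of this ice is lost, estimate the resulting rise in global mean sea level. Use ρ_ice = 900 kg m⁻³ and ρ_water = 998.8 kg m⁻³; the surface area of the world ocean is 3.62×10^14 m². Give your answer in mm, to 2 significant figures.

≈ 120 mm

Garos: 399 Gt = 3.990×10^14 kg; dividing by ρ_w = 998.8 kg m⁻³ gives 3.995×10^11 m³ of water.
Svalis: 2770 Gt = 2.770×10^15 kg; dividing by ρ_w = 998.8 kg m⁻³ gives 2.773×10^12 m³ of water.
Tesard: 4.32×10^13 m³ × (900/998.8) = 3.893×10^13 m³ of water.
Total added water ≈ 4.210×10^13 m³ over 3.62×10^14 m² → Δh = 0.116 m = 120 mm.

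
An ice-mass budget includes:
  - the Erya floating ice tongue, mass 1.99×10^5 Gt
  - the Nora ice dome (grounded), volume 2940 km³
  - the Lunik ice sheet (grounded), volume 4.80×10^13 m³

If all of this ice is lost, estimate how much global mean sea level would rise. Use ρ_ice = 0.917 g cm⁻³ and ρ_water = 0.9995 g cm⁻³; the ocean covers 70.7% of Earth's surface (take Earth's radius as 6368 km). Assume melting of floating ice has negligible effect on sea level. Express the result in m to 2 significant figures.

The Erya floating ice tongue is floating and already displaces its own weight of water, so its melt adds essentially nothing to sea level.
Nora: 2940 km³ × (917/999.5) = 2697 km³ of water.
Lunik: 4.80×10^13 m³ × (917/999.5) = 4.404×10^13 m³ of water.
Total added water ≈ 4.674×10^13 m³ over 3.60×10^14 m² → Δh = 0.130 m.

≈ 0.13 m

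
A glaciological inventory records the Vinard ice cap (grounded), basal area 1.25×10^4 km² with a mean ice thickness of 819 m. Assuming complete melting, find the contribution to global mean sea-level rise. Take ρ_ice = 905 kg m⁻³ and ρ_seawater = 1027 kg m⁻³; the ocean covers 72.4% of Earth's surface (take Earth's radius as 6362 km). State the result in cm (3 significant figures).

Vinard: ice volume = 1.25×10^4 km² × 819 m = 1.024×10^4 km³; 1.024×10^4 × (905/1027) = 9021 km³ of water.
Spread over 3.68×10^14 m² of ocean, Δh = 9.021×10^12 / 3.68×10^14 = 0.0245 m = 2.45 cm.

≈ 2.45 cm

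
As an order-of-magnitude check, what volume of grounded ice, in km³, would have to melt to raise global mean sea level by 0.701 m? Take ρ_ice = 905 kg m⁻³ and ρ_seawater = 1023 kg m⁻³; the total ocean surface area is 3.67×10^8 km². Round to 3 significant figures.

≈ 2.91×10^5 km³

Required water volume = Δh × A = 0.701 m × 3.67×10^14 m² = 2.573×10^14 m³ = 2.573×10^5 km³.
Ice volume = water volume × ρ_w/ρ_ice = 2.573×10^5 × 1023/905 = 2.91×10^5 km³.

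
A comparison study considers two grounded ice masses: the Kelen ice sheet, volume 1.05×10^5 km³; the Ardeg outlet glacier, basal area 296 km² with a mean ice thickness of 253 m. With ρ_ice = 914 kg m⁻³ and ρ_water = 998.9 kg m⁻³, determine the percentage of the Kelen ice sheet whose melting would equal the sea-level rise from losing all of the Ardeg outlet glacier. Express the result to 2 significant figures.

Equal sea-level rise means equal mass of meltwater, i.e. equal mass of ice lost.
Ice mass of Ardeg: 6.845×10^13 kg; ice mass of Kelen: 9.597×10^16 kg.
Fraction required = 6.845×10^13 / 9.597×10^16 = 7.13×10^-4 → 0.071 %.

≈ 0.071 %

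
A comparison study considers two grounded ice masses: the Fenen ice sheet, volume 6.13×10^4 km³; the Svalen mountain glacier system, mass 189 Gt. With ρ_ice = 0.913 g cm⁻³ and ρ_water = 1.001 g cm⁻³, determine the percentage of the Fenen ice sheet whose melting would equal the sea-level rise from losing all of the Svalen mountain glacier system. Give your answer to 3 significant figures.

≈ 0.338 %

Equal sea-level rise means equal mass of meltwater, i.e. equal mass of ice lost.
Ice mass of Svalen: 1.890×10^14 kg; ice mass of Fenen: 5.597×10^16 kg.
Fraction required = 1.890×10^14 / 5.597×10^16 = 3.38×10^-3 → 0.338 %.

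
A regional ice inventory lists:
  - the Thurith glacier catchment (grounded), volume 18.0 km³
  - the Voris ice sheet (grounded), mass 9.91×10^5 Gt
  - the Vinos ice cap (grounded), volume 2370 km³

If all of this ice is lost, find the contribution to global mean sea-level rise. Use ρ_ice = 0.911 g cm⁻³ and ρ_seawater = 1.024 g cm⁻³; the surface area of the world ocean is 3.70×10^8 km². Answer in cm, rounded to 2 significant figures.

≈ 260 cm

Thurith: 18.0 km³ × (911/1024) = 16.01 km³ of water.
Voris: 9.91×10^5 Gt = 9.910×10^17 kg; dividing by ρ_w = 1.024 g cm⁻³ = 1024 kg m⁻³ gives 9.678×10^14 m³ of water.
Vinos: 2370 km³ × (911/1024) = 2108 km³ of water.
Total added water ≈ 9.699×10^14 m³ over 3.70×10^14 m² → Δh = 2.62 m = 260 cm.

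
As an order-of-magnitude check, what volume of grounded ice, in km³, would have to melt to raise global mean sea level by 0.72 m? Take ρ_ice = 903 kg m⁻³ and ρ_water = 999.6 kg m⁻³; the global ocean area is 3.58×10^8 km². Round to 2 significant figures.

Required water volume = Δh × A = 0.72 m × 3.58×10^14 m² = 2.578×10^14 m³ = 2.578×10^5 km³.
Ice volume = water volume × ρ_w/ρ_ice = 2.578×10^5 × 999.6/903 = 2.9×10^5 km³.

≈ 2.9×10^5 km³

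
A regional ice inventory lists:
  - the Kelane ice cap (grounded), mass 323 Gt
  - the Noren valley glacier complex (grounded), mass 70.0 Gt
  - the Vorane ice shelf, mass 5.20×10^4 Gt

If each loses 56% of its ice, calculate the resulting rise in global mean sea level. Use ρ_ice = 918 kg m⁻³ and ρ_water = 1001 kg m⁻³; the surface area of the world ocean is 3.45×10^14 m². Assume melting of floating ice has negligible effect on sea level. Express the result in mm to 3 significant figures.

Kelane: 0.56 × 323 Gt = 1.809×10^14 kg; dividing by ρ_w = 1001 kg m⁻³ gives 1.807×10^11 m³ of water.
Noren: 0.56 × 70.0 Gt = 3.920×10^13 kg; dividing by ρ_w = 1001 kg m⁻³ gives 3.916×10^10 m³ of water.
The Vorane ice shelf is floating and already displaces its own weight of water, so its melt adds essentially nothing to sea level.
Total added water ≈ 2.199×10^11 m³ over 3.45×10^14 m² → Δh = 6.37×10^-4 m = 0.637 mm.

≈ 0.637 mm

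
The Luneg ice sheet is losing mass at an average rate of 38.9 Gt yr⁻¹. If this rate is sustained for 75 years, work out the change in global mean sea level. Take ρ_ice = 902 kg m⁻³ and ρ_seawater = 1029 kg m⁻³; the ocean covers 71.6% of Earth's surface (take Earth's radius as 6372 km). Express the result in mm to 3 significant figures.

Total mass lost = 38.9 Gt/yr × 75 yr = 2918 Gt = 2.918×10^15 kg.
ρ_w = 1029 kg m⁻³, so water volume = 2.918×10^15 / 1029 = 2.835×10^12 m³.
Δh = 2.835×10^12 / 3.65×10^14 = 7.76×10^-3 m = 7.76 mm.

≈ 7.76 mm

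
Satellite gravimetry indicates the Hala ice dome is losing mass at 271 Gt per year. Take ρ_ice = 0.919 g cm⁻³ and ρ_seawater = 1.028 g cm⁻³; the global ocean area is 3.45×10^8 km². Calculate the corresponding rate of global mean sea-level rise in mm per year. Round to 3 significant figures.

≈ 0.764 mm/yr

ρ_w = 1.028 g cm⁻³ = 1028 kg m⁻³. Annual water volume added = 271 Gt / ρ_w = 2.710×10^14 kg / 1028 kg m⁻³ = 2.636×10^11 m³.
Δh per year = 2.636×10^11 / 3.45×10^14 = 7.64×10^-4 m = 0.764 mm.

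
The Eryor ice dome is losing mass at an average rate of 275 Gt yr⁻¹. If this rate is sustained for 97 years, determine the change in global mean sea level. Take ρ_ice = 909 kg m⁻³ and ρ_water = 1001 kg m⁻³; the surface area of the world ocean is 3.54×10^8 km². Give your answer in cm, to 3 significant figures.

≈ 7.53 cm

Total mass lost = 275 Gt/yr × 97 yr = 2.668×10^4 Gt = 2.668×10^16 kg.
ρ_w = 1001 kg m⁻³, so water volume = 2.668×10^16 / 1001 = 2.665×10^13 m³.
Δh = 2.665×10^13 / 3.54×10^14 = 0.0753 m = 7.53 cm.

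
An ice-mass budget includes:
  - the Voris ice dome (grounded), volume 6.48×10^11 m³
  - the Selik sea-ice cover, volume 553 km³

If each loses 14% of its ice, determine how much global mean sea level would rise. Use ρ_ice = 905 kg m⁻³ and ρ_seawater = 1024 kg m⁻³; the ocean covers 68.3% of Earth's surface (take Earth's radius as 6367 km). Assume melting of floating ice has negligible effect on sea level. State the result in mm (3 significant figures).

Voris: 0.14 × 6.48×10^11 m³ × (905/1024) = 8.018×10^10 m³ of water.
The Selik sea-ice cover is floating and already displaces its own weight of water, so its melt adds essentially nothing to sea level.
Total added water ≈ 8.018×10^10 m³ over 3.48×10^14 m² → Δh = 2.30×10^-4 m = 0.230 mm.

≈ 0.230 mm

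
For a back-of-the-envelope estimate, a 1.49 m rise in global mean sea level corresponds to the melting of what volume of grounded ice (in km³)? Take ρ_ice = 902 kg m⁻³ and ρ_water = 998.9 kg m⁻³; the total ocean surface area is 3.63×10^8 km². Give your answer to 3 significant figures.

≈ 5.99×10^5 km³

Required water volume = Δh × A = 1.49 m × 3.63×10^14 m² = 5.409×10^14 m³ = 5.409×10^5 km³.
Ice volume = water volume × ρ_w/ρ_ice = 5.409×10^5 × 998.9/902 = 5.99×10^5 km³.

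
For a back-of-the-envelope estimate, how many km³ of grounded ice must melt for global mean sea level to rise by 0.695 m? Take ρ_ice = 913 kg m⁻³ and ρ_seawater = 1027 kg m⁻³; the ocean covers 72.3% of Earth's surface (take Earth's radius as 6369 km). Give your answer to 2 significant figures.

≈ 2.9×10^5 km³

Required water volume = Δh × A = 0.695 m × 3.69×10^14 m² = 2.561×10^14 m³ = 2.561×10^5 km³.
Ice volume = water volume × ρ_w/ρ_ice = 2.561×10^5 × 1027/913 = 2.9×10^5 km³.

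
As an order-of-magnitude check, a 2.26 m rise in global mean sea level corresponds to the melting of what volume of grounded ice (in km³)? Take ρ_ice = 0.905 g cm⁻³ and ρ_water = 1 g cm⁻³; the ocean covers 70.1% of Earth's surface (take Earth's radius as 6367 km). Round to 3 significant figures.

Required water volume = Δh × A = 2.26 m × 3.57×10^14 m² = 8.071×10^14 m³ = 8.071×10^5 km³.
Ice volume = water volume × ρ_w/ρ_ice = 8.071×10^5 × 1000/905 = 8.92×10^5 km³.

≈ 8.92×10^5 km³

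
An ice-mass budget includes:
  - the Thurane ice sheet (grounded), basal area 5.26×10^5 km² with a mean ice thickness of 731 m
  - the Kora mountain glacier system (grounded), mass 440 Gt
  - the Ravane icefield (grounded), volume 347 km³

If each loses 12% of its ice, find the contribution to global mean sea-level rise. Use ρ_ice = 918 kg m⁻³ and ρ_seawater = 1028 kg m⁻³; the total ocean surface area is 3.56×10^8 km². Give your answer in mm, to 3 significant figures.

Thurane: ice volume = 5.26×10^5 km² × 731 m = 3.845×10^5 km³; 0.12 × 3.845×10^5 × (918/1028) = 4.120×10^4 km³ of water.
Kora: 0.12 × 440 Gt = 5.280×10^13 kg; dividing by ρ_w = 1028 kg m⁻³ gives 5.136×10^10 m³ of water.
Ravane: 0.12 × 347 km³ × (918/1028) = 37.18 km³ of water.
Total added water ≈ 4.129×10^13 m³ over 3.56×10^14 m² → Δh = 0.116 m = 116 mm.

≈ 116 mm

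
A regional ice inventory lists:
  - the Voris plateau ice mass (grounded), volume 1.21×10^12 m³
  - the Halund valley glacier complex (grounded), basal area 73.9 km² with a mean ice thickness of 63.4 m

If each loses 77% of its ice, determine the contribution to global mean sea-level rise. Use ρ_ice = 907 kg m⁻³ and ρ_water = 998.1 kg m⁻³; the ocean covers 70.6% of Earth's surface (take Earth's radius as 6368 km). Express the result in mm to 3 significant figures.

Voris: 0.77 × 1.21×10^12 m³ × (907/998.1) = 8.467×10^11 m³ of water.
Halund: ice volume = 73.9 km² × 63.4 m = 4.685 km³; 0.77 × 4.685 × (907/998.1) = 3.278 km³ of water.
Total added water ≈ 8.499×10^11 m³ over 3.60×10^14 m² → Δh = 2.36×10^-3 m = 2.36 mm.

≈ 2.36 mm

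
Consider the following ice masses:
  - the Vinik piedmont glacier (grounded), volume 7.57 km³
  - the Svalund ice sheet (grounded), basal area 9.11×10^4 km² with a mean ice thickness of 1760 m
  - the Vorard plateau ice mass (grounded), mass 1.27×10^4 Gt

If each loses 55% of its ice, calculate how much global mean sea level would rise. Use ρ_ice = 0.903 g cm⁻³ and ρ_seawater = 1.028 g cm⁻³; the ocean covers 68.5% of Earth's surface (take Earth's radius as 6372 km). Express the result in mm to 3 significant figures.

≈ 241 mm

Vinik: 0.55 × 7.57 km³ × (903/1028) = 3.657 km³ of water.
Svalund: ice volume = 9.11×10^4 km² × 1760 m = 1.603×10^5 km³; 0.55 × 1.603×10^5 × (903/1028) = 7.746×10^4 km³ of water.
Vorard: 0.55 × 1.27×10^4 Gt = 6.985×10^15 kg; dividing by ρ_w = 1.028 g cm⁻³ = 1028 kg m⁻³ gives 6.795×10^12 m³ of water.
Total added water ≈ 8.426×10^13 m³ over 3.50×10^14 m² → Δh = 0.241 m = 241 mm.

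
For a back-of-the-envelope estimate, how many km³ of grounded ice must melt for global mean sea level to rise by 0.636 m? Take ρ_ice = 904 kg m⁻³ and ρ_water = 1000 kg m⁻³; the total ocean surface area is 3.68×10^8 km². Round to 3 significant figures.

≈ 2.59×10^5 km³

Required water volume = Δh × A = 0.636 m × 3.68×10^14 m² = 2.340×10^14 m³ = 2.340×10^5 km³.
Ice volume = water volume × ρ_w/ρ_ice = 2.340×10^5 × 1000/904 = 2.59×10^5 km³.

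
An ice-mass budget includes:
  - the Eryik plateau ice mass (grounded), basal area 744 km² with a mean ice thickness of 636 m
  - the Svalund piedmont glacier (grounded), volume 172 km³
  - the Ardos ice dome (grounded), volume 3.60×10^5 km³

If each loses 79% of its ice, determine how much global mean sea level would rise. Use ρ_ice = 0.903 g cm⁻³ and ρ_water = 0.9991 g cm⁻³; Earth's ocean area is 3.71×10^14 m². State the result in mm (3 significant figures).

Eryik: ice volume = 744 km² × 636 m = 473.2 km³; 0.79 × 473.2 × (903/999.1) = 337.9 km³ of water.
Svalund: 0.79 × 172 km³ × (903/999.1) = 122.8 km³ of water.
Ardos: 0.79 × 3.60×10^5 km³ × (903/999.1) = 2.570×10^5 km³ of water.
Total added water ≈ 2.575×10^14 m³ over 3.71×10^14 m² → Δh = 0.694 m = 694 mm.

≈ 694 mm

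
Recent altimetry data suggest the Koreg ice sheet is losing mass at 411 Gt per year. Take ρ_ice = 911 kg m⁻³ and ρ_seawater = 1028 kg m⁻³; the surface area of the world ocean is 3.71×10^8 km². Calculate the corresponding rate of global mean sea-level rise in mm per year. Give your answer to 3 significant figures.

≈ 1.08 mm/yr

ρ_w = 1028 kg m⁻³. Annual water volume added = 411 Gt / ρ_w = 4.110×10^14 kg / 1028 kg m⁻³ = 3.998×10^11 m³.
Δh per year = 3.998×10^11 / 3.71×10^14 = 1.08×10^-3 m = 1.08 mm.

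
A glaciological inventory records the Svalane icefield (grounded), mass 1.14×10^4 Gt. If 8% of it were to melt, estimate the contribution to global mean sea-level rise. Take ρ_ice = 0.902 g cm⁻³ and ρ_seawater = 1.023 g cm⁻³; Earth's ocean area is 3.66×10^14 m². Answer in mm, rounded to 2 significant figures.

Svalane: 0.08 × 1.14×10^4 Gt = 9.120×10^14 kg; dividing by ρ_w = 1.023 g cm⁻³ = 1023 kg m⁻³ gives 8.915×10^11 m³ of water.
Spread over 3.66×10^14 m² of ocean, Δh = 8.915×10^11 / 3.66×10^14 = 2.44×10^-3 m = 2.4 mm.

≈ 2.4 mm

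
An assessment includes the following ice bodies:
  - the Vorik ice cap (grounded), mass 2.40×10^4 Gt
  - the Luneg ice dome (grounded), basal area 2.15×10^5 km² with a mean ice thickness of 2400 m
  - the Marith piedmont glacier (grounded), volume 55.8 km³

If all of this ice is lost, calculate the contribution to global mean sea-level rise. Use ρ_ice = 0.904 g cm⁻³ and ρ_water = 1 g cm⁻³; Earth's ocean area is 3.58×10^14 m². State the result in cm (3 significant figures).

Vorik: 2.40×10^4 Gt = 2.400×10^16 kg; dividing by ρ_w = 1 g cm⁻³ = 1000 kg m⁻³ gives 2.400×10^13 m³ of water.
Luneg: ice volume = 2.15×10^5 km² × 2400 m = 5.160×10^5 km³; 5.160×10^5 × (904/1000) = 4.665×10^5 km³ of water.
Marith: 55.8 km³ × (904/1000) = 50.44 km³ of water.
Total added water ≈ 4.905×10^14 m³ over 3.58×10^14 m² → Δh = 1.37 m = 137 cm.

≈ 137 cm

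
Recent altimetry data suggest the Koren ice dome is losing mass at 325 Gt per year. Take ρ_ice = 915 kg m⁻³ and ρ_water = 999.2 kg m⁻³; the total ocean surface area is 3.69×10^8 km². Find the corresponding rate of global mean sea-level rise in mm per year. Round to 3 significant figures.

≈ 0.881 mm/yr

ρ_w = 999.2 kg m⁻³. Annual water volume added = 325 Gt / ρ_w = 3.250×10^14 kg / 999.2 kg m⁻³ = 3.253×10^11 m³.
Δh per year = 3.253×10^11 / 3.69×10^14 = 8.81×10^-4 m = 0.881 mm.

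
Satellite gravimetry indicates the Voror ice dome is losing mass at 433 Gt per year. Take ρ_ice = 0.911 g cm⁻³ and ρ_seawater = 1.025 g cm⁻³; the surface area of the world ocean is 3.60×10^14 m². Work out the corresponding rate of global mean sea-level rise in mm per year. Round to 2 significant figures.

≈ 1.2 mm/yr

ρ_w = 1.025 g cm⁻³ = 1025 kg m⁻³. Annual water volume added = 433 Gt / ρ_w = 4.330×10^14 kg / 1025 kg m⁻³ = 4.224×10^11 m³.
Δh per year = 4.224×10^11 / 3.60×10^14 = 1.17×10^-3 m = 1.2 mm.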